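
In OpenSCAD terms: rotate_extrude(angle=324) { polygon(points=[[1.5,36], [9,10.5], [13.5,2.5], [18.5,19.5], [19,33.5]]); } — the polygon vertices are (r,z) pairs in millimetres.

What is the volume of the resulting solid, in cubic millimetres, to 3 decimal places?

Profile (r,z), 5 vertices: (1.5,36) (9,10.5) (13.5,2.5) (18.5,19.5) (19,33.5)
edge 0: (1.5,36)→(9,10.5)  cross = 1.5·10.5 − 9·36 = -308.2500; (r_i+r_j)·cross = 10.5·-308.2500 = -3236.6250
edge 1: (9,10.5)→(13.5,2.5)  cross = 9·2.5 − 13.5·10.5 = -119.2500; (r_i+r_j)·cross = 22.5·-119.2500 = -2683.1250
edge 2: (13.5,2.5)→(18.5,19.5)  cross = 13.5·19.5 − 18.5·2.5 = 217.0000; (r_i+r_j)·cross = 32·217.0000 = 6944.0000
edge 3: (18.5,19.5)→(19,33.5)  cross = 18.5·33.5 − 19·19.5 = 249.2500; (r_i+r_j)·cross = 37.5·249.2500 = 9346.8750
edge 4: (19,33.5)→(1.5,36)  cross = 19·36 − 1.5·33.5 = 633.7500; (r_i+r_j)·cross = 20.5·633.7500 = 12991.8750
Σcross = 672.5000 → A = |Σcross|/2 = 336.2500 mm²
Σ(r_i+r_j)·cross = 23363.0000 → first moment M = |Σ|/6 = 3893.8333
R_c = M/A = 3893.8333/336.2500 = 11.5802 mm
θ = 324° = 5.654867 rad
V = θ·R_c·A = 5.654867·11.5802·336.2500 = 22019.109 mm³

Volume = 22019.109 mm³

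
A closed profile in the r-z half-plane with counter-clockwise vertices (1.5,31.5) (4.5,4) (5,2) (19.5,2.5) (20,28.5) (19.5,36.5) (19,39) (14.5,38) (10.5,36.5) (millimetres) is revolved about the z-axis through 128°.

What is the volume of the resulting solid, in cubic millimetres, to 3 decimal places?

Profile (r,z), 9 vertices: (1.5,31.5) (4.5,4) (5,2) (19.5,2.5) (20,28.5) (19.5,36.5) (19,39) (14.5,38) (10.5,36.5)
edge 0: (1.5,31.5)→(4.5,4)  cross = 1.5·4 − 4.5·31.5 = -135.7500; (r_i+r_j)·cross = 6·-135.7500 = -814.5000
edge 1: (4.5,4)→(5,2)  cross = 4.5·2 − 5·4 = -11.0000; (r_i+r_j)·cross = 9.5·-11.0000 = -104.5000
edge 2: (5,2)→(19.5,2.5)  cross = 5·2.5 − 19.5·2 = -26.5000; (r_i+r_j)·cross = 24.5·-26.5000 = -649.2500
edge 3: (19.5,2.5)→(20,28.5)  cross = 19.5·28.5 − 20·2.5 = 505.7500; (r_i+r_j)·cross = 39.5·505.7500 = 19977.1250
edge 4: (20,28.5)→(19.5,36.5)  cross = 20·36.5 − 19.5·28.5 = 174.2500; (r_i+r_j)·cross = 39.5·174.2500 = 6882.8750
edge 5: (19.5,36.5)→(19,39)  cross = 19.5·39 − 19·36.5 = 67.0000; (r_i+r_j)·cross = 38.5·67.0000 = 2579.5000
edge 6: (19,39)→(14.5,38)  cross = 19·38 − 14.5·39 = 156.5000; (r_i+r_j)·cross = 33.5·156.5000 = 5242.7500
edge 7: (14.5,38)→(10.5,36.5)  cross = 14.5·36.5 − 10.5·38 = 130.2500; (r_i+r_j)·cross = 25·130.2500 = 3256.2500
edge 8: (10.5,36.5)→(1.5,31.5)  cross = 10.5·31.5 − 1.5·36.5 = 276.0000; (r_i+r_j)·cross = 12·276.0000 = 3312.0000
Σcross = 1136.5000 → A = |Σcross|/2 = 568.2500 mm²
Σ(r_i+r_j)·cross = 39682.2500 → first moment M = |Σ|/6 = 6613.7083
R_c = M/A = 6613.7083/568.2500 = 11.6387 mm
θ = 128° = 2.234021 rad
V = θ·R_c·A = 2.234021·11.6387·568.2500 = 14775.166 mm³

Volume = 14775.166 mm³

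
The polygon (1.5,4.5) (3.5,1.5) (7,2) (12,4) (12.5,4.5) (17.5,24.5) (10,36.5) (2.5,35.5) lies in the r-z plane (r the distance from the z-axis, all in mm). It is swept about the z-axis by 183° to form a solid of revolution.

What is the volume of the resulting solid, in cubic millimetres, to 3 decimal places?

Volume = 11099.917 mm³

Profile (r,z), 8 vertices: (1.5,4.5) (3.5,1.5) (7,2) (12,4) (12.5,4.5) (17.5,24.5) (10,36.5) (2.5,35.5)
edge 0: (1.5,4.5)→(3.5,1.5)  cross = 1.5·1.5 − 3.5·4.5 = -13.5000; (r_i+r_j)·cross = 5·-13.5000 = -67.5000
edge 1: (3.5,1.5)→(7,2)  cross = 3.5·2 − 7·1.5 = -3.5000; (r_i+r_j)·cross = 10.5·-3.5000 = -36.7500
edge 2: (7,2)→(12,4)  cross = 7·4 − 12·2 = 4.0000; (r_i+r_j)·cross = 19·4.0000 = 76.0000
edge 3: (12,4)→(12.5,4.5)  cross = 12·4.5 − 12.5·4 = 4.0000; (r_i+r_j)·cross = 24.5·4.0000 = 98.0000
edge 4: (12.5,4.5)→(17.5,24.5)  cross = 12.5·24.5 − 17.5·4.5 = 227.5000; (r_i+r_j)·cross = 30·227.5000 = 6825.0000
edge 5: (17.5,24.5)→(10,36.5)  cross = 17.5·36.5 − 10·24.5 = 393.7500; (r_i+r_j)·cross = 27.5·393.7500 = 10828.1250
edge 6: (10,36.5)→(2.5,35.5)  cross = 10·35.5 − 2.5·36.5 = 263.7500; (r_i+r_j)·cross = 12.5·263.7500 = 3296.8750
edge 7: (2.5,35.5)→(1.5,4.5)  cross = 2.5·4.5 − 1.5·35.5 = -42.0000; (r_i+r_j)·cross = 4·-42.0000 = -168.0000
Σcross = 834.0000 → A = |Σcross|/2 = 417.0000 mm²
Σ(r_i+r_j)·cross = 20851.7500 → first moment M = |Σ|/6 = 3475.2917
R_c = M/A = 3475.2917/417.0000 = 8.3340 mm
θ = 183° = 3.193953 rad
V = θ·R_c·A = 3.193953·8.3340·417.0000 = 11099.917 mm³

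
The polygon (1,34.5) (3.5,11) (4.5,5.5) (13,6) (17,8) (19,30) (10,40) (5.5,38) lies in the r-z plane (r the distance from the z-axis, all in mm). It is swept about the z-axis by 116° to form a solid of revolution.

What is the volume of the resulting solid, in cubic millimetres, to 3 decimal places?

Profile (r,z), 8 vertices: (1,34.5) (3.5,11) (4.5,5.5) (13,6) (17,8) (19,30) (10,40) (5.5,38)
edge 0: (1,34.5)→(3.5,11)  cross = 1·11 − 3.5·34.5 = -109.7500; (r_i+r_j)·cross = 4.5·-109.7500 = -493.8750
edge 1: (3.5,11)→(4.5,5.5)  cross = 3.5·5.5 − 4.5·11 = -30.2500; (r_i+r_j)·cross = 8·-30.2500 = -242.0000
edge 2: (4.5,5.5)→(13,6)  cross = 4.5·6 − 13·5.5 = -44.5000; (r_i+r_j)·cross = 17.5·-44.5000 = -778.7500
edge 3: (13,6)→(17,8)  cross = 13·8 − 17·6 = 2.0000; (r_i+r_j)·cross = 30·2.0000 = 60.0000
edge 4: (17,8)→(19,30)  cross = 17·30 − 19·8 = 358.0000; (r_i+r_j)·cross = 36·358.0000 = 12888.0000
edge 5: (19,30)→(10,40)  cross = 19·40 − 10·30 = 460.0000; (r_i+r_j)·cross = 29·460.0000 = 13340.0000
edge 6: (10,40)→(5.5,38)  cross = 10·38 − 5.5·40 = 160.0000; (r_i+r_j)·cross = 15.5·160.0000 = 2480.0000
edge 7: (5.5,38)→(1,34.5)  cross = 5.5·34.5 − 1·38 = 151.7500; (r_i+r_j)·cross = 6.5·151.7500 = 986.3750
Σcross = 947.2500 → A = |Σcross|/2 = 473.6250 mm²
Σ(r_i+r_j)·cross = 28239.7500 → first moment M = |Σ|/6 = 4706.6250
R_c = M/A = 4706.6250/473.6250 = 9.9375 mm
θ = 116° = 2.024582 rad
V = θ·R_c·A = 2.024582·9.9375·473.6250 = 9528.948 mm³

Volume = 9528.948 mm³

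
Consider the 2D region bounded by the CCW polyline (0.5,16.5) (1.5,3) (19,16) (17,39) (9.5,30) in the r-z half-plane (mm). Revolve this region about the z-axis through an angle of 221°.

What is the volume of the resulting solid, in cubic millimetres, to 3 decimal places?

Volume = 13677.070 mm³

Profile (r,z), 5 vertices: (0.5,16.5) (1.5,3) (19,16) (17,39) (9.5,30)
edge 0: (0.5,16.5)→(1.5,3)  cross = 0.5·3 − 1.5·16.5 = -23.2500; (r_i+r_j)·cross = 2·-23.2500 = -46.5000
edge 1: (1.5,3)→(19,16)  cross = 1.5·16 − 19·3 = -33.0000; (r_i+r_j)·cross = 20.5·-33.0000 = -676.5000
edge 2: (19,16)→(17,39)  cross = 19·39 − 17·16 = 469.0000; (r_i+r_j)·cross = 36·469.0000 = 16884.0000
edge 3: (17,39)→(9.5,30)  cross = 17·30 − 9.5·39 = 139.5000; (r_i+r_j)·cross = 26.5·139.5000 = 3696.7500
edge 4: (9.5,30)→(0.5,16.5)  cross = 9.5·16.5 − 0.5·30 = 141.7500; (r_i+r_j)·cross = 10·141.7500 = 1417.5000
Σcross = 694.0000 → A = |Σcross|/2 = 347.0000 mm²
Σ(r_i+r_j)·cross = 21275.2500 → first moment M = |Σ|/6 = 3545.8750
R_c = M/A = 3545.8750/347.0000 = 10.2187 mm
θ = 221° = 3.857178 rad
V = θ·R_c·A = 3.857178·10.2187·347.0000 = 13677.070 mm³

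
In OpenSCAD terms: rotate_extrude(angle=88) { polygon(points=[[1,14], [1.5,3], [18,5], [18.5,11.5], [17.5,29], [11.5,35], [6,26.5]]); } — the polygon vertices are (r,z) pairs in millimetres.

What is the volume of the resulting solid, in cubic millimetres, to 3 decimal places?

Profile (r,z), 7 vertices: (1,14) (1.5,3) (18,5) (18.5,11.5) (17.5,29) (11.5,35) (6,26.5)
edge 0: (1,14)→(1.5,3)  cross = 1·3 − 1.5·14 = -18.0000; (r_i+r_j)·cross = 2.5·-18.0000 = -45.0000
edge 1: (1.5,3)→(18,5)  cross = 1.5·5 − 18·3 = -46.5000; (r_i+r_j)·cross = 19.5·-46.5000 = -906.7500
edge 2: (18,5)→(18.5,11.5)  cross = 18·11.5 − 18.5·5 = 114.5000; (r_i+r_j)·cross = 36.5·114.5000 = 4179.2500
edge 3: (18.5,11.5)→(17.5,29)  cross = 18.5·29 − 17.5·11.5 = 335.2500; (r_i+r_j)·cross = 36·335.2500 = 12069.0000
edge 4: (17.5,29)→(11.5,35)  cross = 17.5·35 − 11.5·29 = 279.0000; (r_i+r_j)·cross = 29·279.0000 = 8091.0000
edge 5: (11.5,35)→(6,26.5)  cross = 11.5·26.5 − 6·35 = 94.7500; (r_i+r_j)·cross = 17.5·94.7500 = 1658.1250
edge 6: (6,26.5)→(1,14)  cross = 6·14 − 1·26.5 = 57.5000; (r_i+r_j)·cross = 7·57.5000 = 402.5000
Σcross = 816.5000 → A = |Σcross|/2 = 408.2500 mm²
Σ(r_i+r_j)·cross = 25448.1250 → first moment M = |Σ|/6 = 4241.3542
R_c = M/A = 4241.3542/408.2500 = 10.3891 mm
θ = 88° = 1.535890 rad
V = θ·R_c·A = 1.535890·10.3891·408.2500 = 6514.252 mm³

Volume = 6514.252 mm³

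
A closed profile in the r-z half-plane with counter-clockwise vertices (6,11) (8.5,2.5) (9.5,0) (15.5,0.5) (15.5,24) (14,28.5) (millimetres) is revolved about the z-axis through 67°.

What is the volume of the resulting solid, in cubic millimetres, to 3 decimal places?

Volume = 2460.429 mm³

Profile (r,z), 6 vertices: (6,11) (8.5,2.5) (9.5,0) (15.5,0.5) (15.5,24) (14,28.5)
edge 0: (6,11)→(8.5,2.5)  cross = 6·2.5 − 8.5·11 = -78.5000; (r_i+r_j)·cross = 14.5·-78.5000 = -1138.2500
edge 1: (8.5,2.5)→(9.5,0)  cross = 8.5·0 − 9.5·2.5 = -23.7500; (r_i+r_j)·cross = 18·-23.7500 = -427.5000
edge 2: (9.5,0)→(15.5,0.5)  cross = 9.5·0.5 − 15.5·0 = 4.7500; (r_i+r_j)·cross = 25·4.7500 = 118.7500
edge 3: (15.5,0.5)→(15.5,24)  cross = 15.5·24 − 15.5·0.5 = 364.2500; (r_i+r_j)·cross = 31·364.2500 = 11291.7500
edge 4: (15.5,24)→(14,28.5)  cross = 15.5·28.5 − 14·24 = 105.7500; (r_i+r_j)·cross = 29.5·105.7500 = 3119.6250
edge 5: (14,28.5)→(6,11)  cross = 14·11 − 6·28.5 = -17.0000; (r_i+r_j)·cross = 20·-17.0000 = -340.0000
Σcross = 355.5000 → A = |Σcross|/2 = 177.7500 mm²
Σ(r_i+r_j)·cross = 12624.3750 → first moment M = |Σ|/6 = 2104.0625
R_c = M/A = 2104.0625/177.7500 = 11.8372 mm
θ = 67° = 1.169371 rad
V = θ·R_c·A = 1.169371·11.8372·177.7500 = 2460.429 mm³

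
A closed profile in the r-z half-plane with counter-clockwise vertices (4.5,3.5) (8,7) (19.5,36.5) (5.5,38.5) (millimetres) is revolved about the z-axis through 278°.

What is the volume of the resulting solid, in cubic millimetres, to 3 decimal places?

Profile (r,z), 4 vertices: (4.5,3.5) (8,7) (19.5,36.5) (5.5,38.5)
edge 0: (4.5,3.5)→(8,7)  cross = 4.5·7 − 8·3.5 = 3.5000; (r_i+r_j)·cross = 12.5·3.5000 = 43.7500
edge 1: (8,7)→(19.5,36.5)  cross = 8·36.5 − 19.5·7 = 155.5000; (r_i+r_j)·cross = 27.5·155.5000 = 4276.2500
edge 2: (19.5,36.5)→(5.5,38.5)  cross = 19.5·38.5 − 5.5·36.5 = 550.0000; (r_i+r_j)·cross = 25·550.0000 = 13750.0000
edge 3: (5.5,38.5)→(4.5,3.5)  cross = 5.5·3.5 − 4.5·38.5 = -154.0000; (r_i+r_j)·cross = 10·-154.0000 = -1540.0000
Σcross = 555.0000 → A = |Σcross|/2 = 277.5000 mm²
Σ(r_i+r_j)·cross = 16530.0000 → first moment M = |Σ|/6 = 2755.0000
R_c = M/A = 2755.0000/277.5000 = 9.9279 mm
θ = 278° = 4.852015 rad
V = θ·R_c·A = 4.852015·9.9279·277.5000 = 13367.302 mm³

Volume = 13367.302 mm³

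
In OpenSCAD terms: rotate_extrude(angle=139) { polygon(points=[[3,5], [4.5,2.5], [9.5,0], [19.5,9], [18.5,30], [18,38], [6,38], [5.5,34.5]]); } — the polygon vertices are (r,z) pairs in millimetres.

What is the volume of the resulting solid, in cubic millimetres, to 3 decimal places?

Profile (r,z), 8 vertices: (3,5) (4.5,2.5) (9.5,0) (19.5,9) (18.5,30) (18,38) (6,38) (5.5,34.5)
edge 0: (3,5)→(4.5,2.5)  cross = 3·2.5 − 4.5·5 = -15.0000; (r_i+r_j)·cross = 7.5·-15.0000 = -112.5000
edge 1: (4.5,2.5)→(9.5,0)  cross = 4.5·0 − 9.5·2.5 = -23.7500; (r_i+r_j)·cross = 14·-23.7500 = -332.5000
edge 2: (9.5,0)→(19.5,9)  cross = 9.5·9 − 19.5·0 = 85.5000; (r_i+r_j)·cross = 29·85.5000 = 2479.5000
edge 3: (19.5,9)→(18.5,30)  cross = 19.5·30 − 18.5·9 = 418.5000; (r_i+r_j)·cross = 38·418.5000 = 15903.0000
edge 4: (18.5,30)→(18,38)  cross = 18.5·38 − 18·30 = 163.0000; (r_i+r_j)·cross = 36.5·163.0000 = 5949.5000
edge 5: (18,38)→(6,38)  cross = 18·38 − 6·38 = 456.0000; (r_i+r_j)·cross = 24·456.0000 = 10944.0000
edge 6: (6,38)→(5.5,34.5)  cross = 6·34.5 − 5.5·38 = -2.0000; (r_i+r_j)·cross = 11.5·-2.0000 = -23.0000
edge 7: (5.5,34.5)→(3,5)  cross = 5.5·5 − 3·34.5 = -76.0000; (r_i+r_j)·cross = 8.5·-76.0000 = -646.0000
Σcross = 1006.2500 → A = |Σcross|/2 = 503.1250 mm²
Σ(r_i+r_j)·cross = 34162.0000 → first moment M = |Σ|/6 = 5693.6667
R_c = M/A = 5693.6667/503.1250 = 11.3166 mm
θ = 139° = 2.426008 rad
V = θ·R_c·A = 2.426008·11.3166·503.1250 = 13812.879 mm³

Volume = 13812.879 mm³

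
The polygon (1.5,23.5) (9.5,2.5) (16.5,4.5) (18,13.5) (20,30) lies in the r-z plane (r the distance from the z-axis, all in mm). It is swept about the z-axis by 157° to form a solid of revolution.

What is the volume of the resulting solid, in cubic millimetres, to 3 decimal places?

Volume = 10007.261 mm³

Profile (r,z), 5 vertices: (1.5,23.5) (9.5,2.5) (16.5,4.5) (18,13.5) (20,30)
edge 0: (1.5,23.5)→(9.5,2.5)  cross = 1.5·2.5 − 9.5·23.5 = -219.5000; (r_i+r_j)·cross = 11·-219.5000 = -2414.5000
edge 1: (9.5,2.5)→(16.5,4.5)  cross = 9.5·4.5 − 16.5·2.5 = 1.5000; (r_i+r_j)·cross = 26·1.5000 = 39.0000
edge 2: (16.5,4.5)→(18,13.5)  cross = 16.5·13.5 − 18·4.5 = 141.7500; (r_i+r_j)·cross = 34.5·141.7500 = 4890.3750
edge 3: (18,13.5)→(20,30)  cross = 18·30 − 20·13.5 = 270.0000; (r_i+r_j)·cross = 38·270.0000 = 10260.0000
edge 4: (20,30)→(1.5,23.5)  cross = 20·23.5 − 1.5·30 = 425.0000; (r_i+r_j)·cross = 21.5·425.0000 = 9137.5000
Σcross = 618.7500 → A = |Σcross|/2 = 309.3750 mm²
Σ(r_i+r_j)·cross = 21912.3750 → first moment M = |Σ|/6 = 3652.0625
R_c = M/A = 3652.0625/309.3750 = 11.8046 mm
θ = 157° = 2.740167 rad
V = θ·R_c·A = 2.740167·11.8046·309.3750 = 10007.261 mm³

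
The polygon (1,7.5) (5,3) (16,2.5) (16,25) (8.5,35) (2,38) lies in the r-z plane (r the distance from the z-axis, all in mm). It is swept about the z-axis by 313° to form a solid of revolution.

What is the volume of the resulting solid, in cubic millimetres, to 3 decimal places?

Profile (r,z), 6 vertices: (1,7.5) (5,3) (16,2.5) (16,25) (8.5,35) (2,38)
edge 0: (1,7.5)→(5,3)  cross = 1·3 − 5·7.5 = -34.5000; (r_i+r_j)·cross = 6·-34.5000 = -207.0000
edge 1: (5,3)→(16,2.5)  cross = 5·2.5 − 16·3 = -35.5000; (r_i+r_j)·cross = 21·-35.5000 = -745.5000
edge 2: (16,2.5)→(16,25)  cross = 16·25 − 16·2.5 = 360.0000; (r_i+r_j)·cross = 32·360.0000 = 11520.0000
edge 3: (16,25)→(8.5,35)  cross = 16·35 − 8.5·25 = 347.5000; (r_i+r_j)·cross = 24.5·347.5000 = 8513.7500
edge 4: (8.5,35)→(2,38)  cross = 8.5·38 − 2·35 = 253.0000; (r_i+r_j)·cross = 10.5·253.0000 = 2656.5000
edge 5: (2,38)→(1,7.5)  cross = 2·7.5 − 1·38 = -23.0000; (r_i+r_j)·cross = 3·-23.0000 = -69.0000
Σcross = 867.5000 → A = |Σcross|/2 = 433.7500 mm²
Σ(r_i+r_j)·cross = 21668.7500 → first moment M = |Σ|/6 = 3611.4583
R_c = M/A = 3611.4583/433.7500 = 8.3261 mm
θ = 313° = 5.462881 rad
V = θ·R_c·A = 5.462881·8.3261·433.7500 = 19728.966 mm³

Volume = 19728.966 mm³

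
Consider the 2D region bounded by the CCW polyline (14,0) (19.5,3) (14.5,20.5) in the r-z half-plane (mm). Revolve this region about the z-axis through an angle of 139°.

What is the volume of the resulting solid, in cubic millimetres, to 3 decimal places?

Volume = 2159.147 mm³

Profile (r,z), 3 vertices: (14,0) (19.5,3) (14.5,20.5)
edge 0: (14,0)→(19.5,3)  cross = 14·3 − 19.5·0 = 42.0000; (r_i+r_j)·cross = 33.5·42.0000 = 1407.0000
edge 1: (19.5,3)→(14.5,20.5)  cross = 19.5·20.5 − 14.5·3 = 356.2500; (r_i+r_j)·cross = 34·356.2500 = 12112.5000
edge 2: (14.5,20.5)→(14,0)  cross = 14.5·0 − 14·20.5 = -287.0000; (r_i+r_j)·cross = 28.5·-287.0000 = -8179.5000
Σcross = 111.2500 → A = |Σcross|/2 = 55.6250 mm²
Σ(r_i+r_j)·cross = 5340.0000 → first moment M = |Σ|/6 = 890.0000
R_c = M/A = 890.0000/55.6250 = 16.0000 mm
θ = 139° = 2.426008 rad
V = θ·R_c·A = 2.426008·16.0000·55.6250 = 2159.147 mm³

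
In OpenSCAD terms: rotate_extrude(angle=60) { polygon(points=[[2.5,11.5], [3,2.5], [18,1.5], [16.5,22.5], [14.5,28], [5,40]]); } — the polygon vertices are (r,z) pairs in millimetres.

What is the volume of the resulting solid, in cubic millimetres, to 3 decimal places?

Profile (r,z), 6 vertices: (2.5,11.5) (3,2.5) (18,1.5) (16.5,22.5) (14.5,28) (5,40)
edge 0: (2.5,11.5)→(3,2.5)  cross = 2.5·2.5 − 3·11.5 = -28.2500; (r_i+r_j)·cross = 5.5·-28.2500 = -155.3750
edge 1: (3,2.5)→(18,1.5)  cross = 3·1.5 − 18·2.5 = -40.5000; (r_i+r_j)·cross = 21·-40.5000 = -850.5000
edge 2: (18,1.5)→(16.5,22.5)  cross = 18·22.5 − 16.5·1.5 = 380.2500; (r_i+r_j)·cross = 34.5·380.2500 = 13118.6250
edge 3: (16.5,22.5)→(14.5,28)  cross = 16.5·28 − 14.5·22.5 = 135.7500; (r_i+r_j)·cross = 31·135.7500 = 4208.2500
edge 4: (14.5,28)→(5,40)  cross = 14.5·40 − 5·28 = 440.0000; (r_i+r_j)·cross = 19.5·440.0000 = 8580.0000
edge 5: (5,40)→(2.5,11.5)  cross = 5·11.5 − 2.5·40 = -42.5000; (r_i+r_j)·cross = 7.5·-42.5000 = -318.7500
Σcross = 844.7500 → A = |Σcross|/2 = 422.3750 mm²
Σ(r_i+r_j)·cross = 24582.2500 → first moment M = |Σ|/6 = 4097.0417
R_c = M/A = 4097.0417/422.3750 = 9.7000 mm
θ = 60° = 1.047198 rad
V = θ·R_c·A = 1.047198·9.7000·422.3750 = 4290.412 mm³

Volume = 4290.412 mm³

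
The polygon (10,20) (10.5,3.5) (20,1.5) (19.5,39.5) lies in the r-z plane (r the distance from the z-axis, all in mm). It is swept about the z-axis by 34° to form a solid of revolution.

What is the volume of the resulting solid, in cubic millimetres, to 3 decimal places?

Volume = 2438.923 mm³

Profile (r,z), 4 vertices: (10,20) (10.5,3.5) (20,1.5) (19.5,39.5)
edge 0: (10,20)→(10.5,3.5)  cross = 10·3.5 − 10.5·20 = -175.0000; (r_i+r_j)·cross = 20.5·-175.0000 = -3587.5000
edge 1: (10.5,3.5)→(20,1.5)  cross = 10.5·1.5 − 20·3.5 = -54.2500; (r_i+r_j)·cross = 30.5·-54.2500 = -1654.6250
edge 2: (20,1.5)→(19.5,39.5)  cross = 20·39.5 − 19.5·1.5 = 760.7500; (r_i+r_j)·cross = 39.5·760.7500 = 30049.6250
edge 3: (19.5,39.5)→(10,20)  cross = 19.5·20 − 10·39.5 = -5.0000; (r_i+r_j)·cross = 29.5·-5.0000 = -147.5000
Σcross = 526.5000 → A = |Σcross|/2 = 263.2500 mm²
Σ(r_i+r_j)·cross = 24660.0000 → first moment M = |Σ|/6 = 4110.0000
R_c = M/A = 4110.0000/263.2500 = 15.6125 mm
θ = 34° = 0.593412 rad
V = θ·R_c·A = 0.593412·15.6125·263.2500 = 2438.923 mm³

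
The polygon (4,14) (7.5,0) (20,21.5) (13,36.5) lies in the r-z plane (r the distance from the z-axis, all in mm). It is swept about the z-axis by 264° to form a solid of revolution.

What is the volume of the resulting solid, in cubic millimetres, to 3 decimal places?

Profile (r,z), 4 vertices: (4,14) (7.5,0) (20,21.5) (13,36.5)
edge 0: (4,14)→(7.5,0)  cross = 4·0 − 7.5·14 = -105.0000; (r_i+r_j)·cross = 11.5·-105.0000 = -1207.5000
edge 1: (7.5,0)→(20,21.5)  cross = 7.5·21.5 − 20·0 = 161.2500; (r_i+r_j)·cross = 27.5·161.2500 = 4434.3750
edge 2: (20,21.5)→(13,36.5)  cross = 20·36.5 − 13·21.5 = 450.5000; (r_i+r_j)·cross = 33·450.5000 = 14866.5000
edge 3: (13,36.5)→(4,14)  cross = 13·14 − 4·36.5 = 36.0000; (r_i+r_j)·cross = 17·36.0000 = 612.0000
Σcross = 542.7500 → A = |Σcross|/2 = 271.3750 mm²
Σ(r_i+r_j)·cross = 18705.3750 → first moment M = |Σ|/6 = 3117.5625
R_c = M/A = 3117.5625/271.3750 = 11.4880 mm
θ = 264° = 4.607669 rad
V = θ·R_c·A = 4.607669·11.4880·271.3750 = 14364.697 mm³

Volume = 14364.697 mm³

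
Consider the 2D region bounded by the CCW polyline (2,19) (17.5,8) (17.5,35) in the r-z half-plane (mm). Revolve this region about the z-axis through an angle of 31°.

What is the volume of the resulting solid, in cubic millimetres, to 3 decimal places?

Volume = 1396.320 mm³

Profile (r,z), 3 vertices: (2,19) (17.5,8) (17.5,35)
edge 0: (2,19)→(17.5,8)  cross = 2·8 − 17.5·19 = -316.5000; (r_i+r_j)·cross = 19.5·-316.5000 = -6171.7500
edge 1: (17.5,8)→(17.5,35)  cross = 17.5·35 − 17.5·8 = 472.5000; (r_i+r_j)·cross = 35·472.5000 = 16537.5000
edge 2: (17.5,35)→(2,19)  cross = 17.5·19 − 2·35 = 262.5000; (r_i+r_j)·cross = 19.5·262.5000 = 5118.7500
Σcross = 418.5000 → A = |Σcross|/2 = 209.2500 mm²
Σ(r_i+r_j)·cross = 15484.5000 → first moment M = |Σ|/6 = 2580.7500
R_c = M/A = 2580.7500/209.2500 = 12.3333 mm
θ = 31° = 0.541052 rad
V = θ·R_c·A = 0.541052·12.3333·209.2500 = 1396.320 mm³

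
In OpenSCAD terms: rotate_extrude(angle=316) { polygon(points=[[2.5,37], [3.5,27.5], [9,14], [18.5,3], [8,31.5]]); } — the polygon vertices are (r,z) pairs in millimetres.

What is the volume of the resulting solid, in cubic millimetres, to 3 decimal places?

Profile (r,z), 5 vertices: (2.5,37) (3.5,27.5) (9,14) (18.5,3) (8,31.5)
edge 0: (2.5,37)→(3.5,27.5)  cross = 2.5·27.5 − 3.5·37 = -60.7500; (r_i+r_j)·cross = 6·-60.7500 = -364.5000
edge 1: (3.5,27.5)→(9,14)  cross = 3.5·14 − 9·27.5 = -198.5000; (r_i+r_j)·cross = 12.5·-198.5000 = -2481.2500
edge 2: (9,14)→(18.5,3)  cross = 9·3 − 18.5·14 = -232.0000; (r_i+r_j)·cross = 27.5·-232.0000 = -6380.0000
edge 3: (18.5,3)→(8,31.5)  cross = 18.5·31.5 − 8·3 = 558.7500; (r_i+r_j)·cross = 26.5·558.7500 = 14806.8750
edge 4: (8,31.5)→(2.5,37)  cross = 8·37 − 2.5·31.5 = 217.2500; (r_i+r_j)·cross = 10.5·217.2500 = 2281.1250
Σcross = 284.7500 → A = |Σcross|/2 = 142.3750 mm²
Σ(r_i+r_j)·cross = 7862.2500 → first moment M = |Σ|/6 = 1310.3750
R_c = M/A = 1310.3750/142.3750 = 9.2037 mm
θ = 316° = 5.515240 rad
V = θ·R_c·A = 5.515240·9.2037·142.3750 = 7227.033 mm³

Volume = 7227.033 mm³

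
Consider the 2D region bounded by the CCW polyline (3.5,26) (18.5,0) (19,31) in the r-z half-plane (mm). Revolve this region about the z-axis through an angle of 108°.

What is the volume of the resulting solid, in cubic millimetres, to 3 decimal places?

Profile (r,z), 3 vertices: (3.5,26) (18.5,0) (19,31)
edge 0: (3.5,26)→(18.5,0)  cross = 3.5·0 − 18.5·26 = -481.0000; (r_i+r_j)·cross = 22·-481.0000 = -10582.0000
edge 1: (18.5,0)→(19,31)  cross = 18.5·31 − 19·0 = 573.5000; (r_i+r_j)·cross = 37.5·573.5000 = 21506.2500
edge 2: (19,31)→(3.5,26)  cross = 19·26 − 3.5·31 = 385.5000; (r_i+r_j)·cross = 22.5·385.5000 = 8673.7500
Σcross = 478.0000 → A = |Σcross|/2 = 239.0000 mm²
Σ(r_i+r_j)·cross = 19598.0000 → first moment M = |Σ|/6 = 3266.3333
R_c = M/A = 3266.3333/239.0000 = 13.6667 mm
θ = 108° = 1.884956 rad
V = θ·R_c·A = 1.884956·13.6667·239.0000 = 6156.893 mm³

Volume = 6156.893 mm³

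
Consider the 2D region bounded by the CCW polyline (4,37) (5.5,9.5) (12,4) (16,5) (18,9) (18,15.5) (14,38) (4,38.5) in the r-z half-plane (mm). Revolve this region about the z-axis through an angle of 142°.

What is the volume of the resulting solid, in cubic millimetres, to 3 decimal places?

Volume = 10167.813 mm³

Profile (r,z), 8 vertices: (4,37) (5.5,9.5) (12,4) (16,5) (18,9) (18,15.5) (14,38) (4,38.5)
edge 0: (4,37)→(5.5,9.5)  cross = 4·9.5 − 5.5·37 = -165.5000; (r_i+r_j)·cross = 9.5·-165.5000 = -1572.2500
edge 1: (5.5,9.5)→(12,4)  cross = 5.5·4 − 12·9.5 = -92.0000; (r_i+r_j)·cross = 17.5·-92.0000 = -1610.0000
edge 2: (12,4)→(16,5)  cross = 12·5 − 16·4 = -4.0000; (r_i+r_j)·cross = 28·-4.0000 = -112.0000
edge 3: (16,5)→(18,9)  cross = 16·9 − 18·5 = 54.0000; (r_i+r_j)·cross = 34·54.0000 = 1836.0000
edge 4: (18,9)→(18,15.5)  cross = 18·15.5 − 18·9 = 117.0000; (r_i+r_j)·cross = 36·117.0000 = 4212.0000
edge 5: (18,15.5)→(14,38)  cross = 18·38 − 14·15.5 = 467.0000; (r_i+r_j)·cross = 32·467.0000 = 14944.0000
edge 6: (14,38)→(4,38.5)  cross = 14·38.5 − 4·38 = 387.0000; (r_i+r_j)·cross = 18·387.0000 = 6966.0000
edge 7: (4,38.5)→(4,37)  cross = 4·37 − 4·38.5 = -6.0000; (r_i+r_j)·cross = 8·-6.0000 = -48.0000
Σcross = 757.5000 → A = |Σcross|/2 = 378.7500 mm²
Σ(r_i+r_j)·cross = 24615.7500 → first moment M = |Σ|/6 = 4102.6250
R_c = M/A = 4102.6250/378.7500 = 10.8320 mm
θ = 142° = 2.478368 rad
V = θ·R_c·A = 2.478368·10.8320·378.7500 = 10167.813 mm³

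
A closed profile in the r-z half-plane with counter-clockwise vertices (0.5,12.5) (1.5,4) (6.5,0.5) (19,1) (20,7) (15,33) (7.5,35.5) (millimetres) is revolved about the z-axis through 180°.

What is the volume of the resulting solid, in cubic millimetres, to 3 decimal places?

Profile (r,z), 7 vertices: (0.5,12.5) (1.5,4) (6.5,0.5) (19,1) (20,7) (15,33) (7.5,35.5)
edge 0: (0.5,12.5)→(1.5,4)  cross = 0.5·4 − 1.5·12.5 = -16.7500; (r_i+r_j)·cross = 2·-16.7500 = -33.5000
edge 1: (1.5,4)→(6.5,0.5)  cross = 1.5·0.5 − 6.5·4 = -25.2500; (r_i+r_j)·cross = 8·-25.2500 = -202.0000
edge 2: (6.5,0.5)→(19,1)  cross = 6.5·1 − 19·0.5 = -3.0000; (r_i+r_j)·cross = 25.5·-3.0000 = -76.5000
edge 3: (19,1)→(20,7)  cross = 19·7 − 20·1 = 113.0000; (r_i+r_j)·cross = 39·113.0000 = 4407.0000
edge 4: (20,7)→(15,33)  cross = 20·33 − 15·7 = 555.0000; (r_i+r_j)·cross = 35·555.0000 = 19425.0000
edge 5: (15,33)→(7.5,35.5)  cross = 15·35.5 − 7.5·33 = 285.0000; (r_i+r_j)·cross = 22.5·285.0000 = 6412.5000
edge 6: (7.5,35.5)→(0.5,12.5)  cross = 7.5·12.5 − 0.5·35.5 = 76.0000; (r_i+r_j)·cross = 8·76.0000 = 608.0000
Σcross = 984.0000 → A = |Σcross|/2 = 492.0000 mm²
Σ(r_i+r_j)·cross = 30540.5000 → first moment M = |Σ|/6 = 5090.0833
R_c = M/A = 5090.0833/492.0000 = 10.3457 mm
θ = 180° = 3.141593 rad
V = θ·R_c·A = 3.141593·10.3457·492.0000 = 15990.968 mm³

Volume = 15990.968 mm³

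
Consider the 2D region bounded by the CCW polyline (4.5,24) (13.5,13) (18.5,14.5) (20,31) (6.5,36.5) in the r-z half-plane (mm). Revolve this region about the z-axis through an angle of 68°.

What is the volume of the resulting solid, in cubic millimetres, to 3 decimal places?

Volume = 3682.764 mm³

Profile (r,z), 5 vertices: (4.5,24) (13.5,13) (18.5,14.5) (20,31) (6.5,36.5)
edge 0: (4.5,24)→(13.5,13)  cross = 4.5·13 − 13.5·24 = -265.5000; (r_i+r_j)·cross = 18·-265.5000 = -4779.0000
edge 1: (13.5,13)→(18.5,14.5)  cross = 13.5·14.5 − 18.5·13 = -44.7500; (r_i+r_j)·cross = 32·-44.7500 = -1432.0000
edge 2: (18.5,14.5)→(20,31)  cross = 18.5·31 − 20·14.5 = 283.5000; (r_i+r_j)·cross = 38.5·283.5000 = 10914.7500
edge 3: (20,31)→(6.5,36.5)  cross = 20·36.5 − 6.5·31 = 528.5000; (r_i+r_j)·cross = 26.5·528.5000 = 14005.2500
edge 4: (6.5,36.5)→(4.5,24)  cross = 6.5·24 − 4.5·36.5 = -8.2500; (r_i+r_j)·cross = 11·-8.2500 = -90.7500
Σcross = 493.5000 → A = |Σcross|/2 = 246.7500 mm²
Σ(r_i+r_j)·cross = 18618.2500 → first moment M = |Σ|/6 = 3103.0417
R_c = M/A = 3103.0417/246.7500 = 12.5757 mm
θ = 68° = 1.186824 rad
V = θ·R_c·A = 1.186824·12.5757·246.7500 = 3682.764 mm³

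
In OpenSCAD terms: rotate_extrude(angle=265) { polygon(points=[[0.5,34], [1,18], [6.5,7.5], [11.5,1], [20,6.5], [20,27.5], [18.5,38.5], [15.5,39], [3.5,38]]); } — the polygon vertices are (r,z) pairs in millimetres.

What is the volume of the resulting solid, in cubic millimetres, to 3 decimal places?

Volume = 30469.922 mm³

Profile (r,z), 9 vertices: (0.5,34) (1,18) (6.5,7.5) (11.5,1) (20,6.5) (20,27.5) (18.5,38.5) (15.5,39) (3.5,38)
edge 0: (0.5,34)→(1,18)  cross = 0.5·18 − 1·34 = -25.0000; (r_i+r_j)·cross = 1.5·-25.0000 = -37.5000
edge 1: (1,18)→(6.5,7.5)  cross = 1·7.5 − 6.5·18 = -109.5000; (r_i+r_j)·cross = 7.5·-109.5000 = -821.2500
edge 2: (6.5,7.5)→(11.5,1)  cross = 6.5·1 − 11.5·7.5 = -79.7500; (r_i+r_j)·cross = 18·-79.7500 = -1435.5000
edge 3: (11.5,1)→(20,6.5)  cross = 11.5·6.5 − 20·1 = 54.7500; (r_i+r_j)·cross = 31.5·54.7500 = 1724.6250
edge 4: (20,6.5)→(20,27.5)  cross = 20·27.5 − 20·6.5 = 420.0000; (r_i+r_j)·cross = 40·420.0000 = 16800.0000
edge 5: (20,27.5)→(18.5,38.5)  cross = 20·38.5 − 18.5·27.5 = 261.2500; (r_i+r_j)·cross = 38.5·261.2500 = 10058.1250
edge 6: (18.5,38.5)→(15.5,39)  cross = 18.5·39 − 15.5·38.5 = 124.7500; (r_i+r_j)·cross = 34·124.7500 = 4241.5000
edge 7: (15.5,39)→(3.5,38)  cross = 15.5·38 − 3.5·39 = 452.5000; (r_i+r_j)·cross = 19·452.5000 = 8597.5000
edge 8: (3.5,38)→(0.5,34)  cross = 3.5·34 − 0.5·38 = 100.0000; (r_i+r_j)·cross = 4·100.0000 = 400.0000
Σcross = 1199.0000 → A = |Σcross|/2 = 599.5000 mm²
Σ(r_i+r_j)·cross = 39527.5000 → first moment M = |Σ|/6 = 6587.9167
R_c = M/A = 6587.9167/599.5000 = 10.9890 mm
θ = 265° = 4.625123 rad
V = θ·R_c·A = 4.625123·10.9890·599.5000 = 30469.922 mm³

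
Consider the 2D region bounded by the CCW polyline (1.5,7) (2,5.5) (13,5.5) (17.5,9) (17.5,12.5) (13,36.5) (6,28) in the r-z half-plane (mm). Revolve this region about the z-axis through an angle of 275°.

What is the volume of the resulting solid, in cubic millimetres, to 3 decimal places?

Volume = 15302.601 mm³

Profile (r,z), 7 vertices: (1.5,7) (2,5.5) (13,5.5) (17.5,9) (17.5,12.5) (13,36.5) (6,28)
edge 0: (1.5,7)→(2,5.5)  cross = 1.5·5.5 − 2·7 = -5.7500; (r_i+r_j)·cross = 3.5·-5.7500 = -20.1250
edge 1: (2,5.5)→(13,5.5)  cross = 2·5.5 − 13·5.5 = -60.5000; (r_i+r_j)·cross = 15·-60.5000 = -907.5000
edge 2: (13,5.5)→(17.5,9)  cross = 13·9 − 17.5·5.5 = 20.7500; (r_i+r_j)·cross = 30.5·20.7500 = 632.8750
edge 3: (17.5,9)→(17.5,12.5)  cross = 17.5·12.5 − 17.5·9 = 61.2500; (r_i+r_j)·cross = 35·61.2500 = 2143.7500
edge 4: (17.5,12.5)→(13,36.5)  cross = 17.5·36.5 − 13·12.5 = 476.2500; (r_i+r_j)·cross = 30.5·476.2500 = 14525.6250
edge 5: (13,36.5)→(6,28)  cross = 13·28 − 6·36.5 = 145.0000; (r_i+r_j)·cross = 19·145.0000 = 2755.0000
edge 6: (6,28)→(1.5,7)  cross = 6·7 − 1.5·28 = 0.0000; (r_i+r_j)·cross = 7.5·0.0000 = 0.0000
Σcross = 637.0000 → A = |Σcross|/2 = 318.5000 mm²
Σ(r_i+r_j)·cross = 19129.6250 → first moment M = |Σ|/6 = 3188.2708
R_c = M/A = 3188.2708/318.5000 = 10.0103 mm
θ = 275° = 4.799655 rad
V = θ·R_c·A = 4.799655·10.0103·318.5000 = 15302.601 mm³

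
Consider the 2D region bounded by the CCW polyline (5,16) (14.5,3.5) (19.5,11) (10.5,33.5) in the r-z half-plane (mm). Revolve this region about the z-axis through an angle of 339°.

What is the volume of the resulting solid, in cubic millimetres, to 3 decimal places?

Volume = 14850.832 mm³

Profile (r,z), 4 vertices: (5,16) (14.5,3.5) (19.5,11) (10.5,33.5)
edge 0: (5,16)→(14.5,3.5)  cross = 5·3.5 − 14.5·16 = -214.5000; (r_i+r_j)·cross = 19.5·-214.5000 = -4182.7500
edge 1: (14.5,3.5)→(19.5,11)  cross = 14.5·11 − 19.5·3.5 = 91.2500; (r_i+r_j)·cross = 34·91.2500 = 3102.5000
edge 2: (19.5,11)→(10.5,33.5)  cross = 19.5·33.5 − 10.5·11 = 537.7500; (r_i+r_j)·cross = 30·537.7500 = 16132.5000
edge 3: (10.5,33.5)→(5,16)  cross = 10.5·16 − 5·33.5 = 0.5000; (r_i+r_j)·cross = 15.5·0.5000 = 7.7500
Σcross = 415.0000 → A = |Σcross|/2 = 207.5000 mm²
Σ(r_i+r_j)·cross = 15060.0000 → first moment M = |Σ|/6 = 2510.0000
R_c = M/A = 2510.0000/207.5000 = 12.0964 mm
θ = 339° = 5.916666 rad
V = θ·R_c·A = 5.916666·12.0964·207.5000 = 14850.832 mm³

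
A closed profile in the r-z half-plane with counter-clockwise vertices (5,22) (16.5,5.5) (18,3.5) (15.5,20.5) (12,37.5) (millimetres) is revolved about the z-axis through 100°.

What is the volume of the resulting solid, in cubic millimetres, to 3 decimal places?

Volume = 3615.050 mm³

Profile (r,z), 5 vertices: (5,22) (16.5,5.5) (18,3.5) (15.5,20.5) (12,37.5)
edge 0: (5,22)→(16.5,5.5)  cross = 5·5.5 − 16.5·22 = -335.5000; (r_i+r_j)·cross = 21.5·-335.5000 = -7213.2500
edge 1: (16.5,5.5)→(18,3.5)  cross = 16.5·3.5 − 18·5.5 = -41.2500; (r_i+r_j)·cross = 34.5·-41.2500 = -1423.1250
edge 2: (18,3.5)→(15.5,20.5)  cross = 18·20.5 − 15.5·3.5 = 314.7500; (r_i+r_j)·cross = 33.5·314.7500 = 10544.1250
edge 3: (15.5,20.5)→(12,37.5)  cross = 15.5·37.5 − 12·20.5 = 335.2500; (r_i+r_j)·cross = 27.5·335.2500 = 9219.3750
edge 4: (12,37.5)→(5,22)  cross = 12·22 − 5·37.5 = 76.5000; (r_i+r_j)·cross = 17·76.5000 = 1300.5000
Σcross = 349.7500 → A = |Σcross|/2 = 174.8750 mm²
Σ(r_i+r_j)·cross = 12427.6250 → first moment M = |Σ|/6 = 2071.2708
R_c = M/A = 2071.2708/174.8750 = 11.8443 mm
θ = 100° = 1.745329 rad
V = θ·R_c·A = 1.745329·11.8443·174.8750 = 3615.050 mm³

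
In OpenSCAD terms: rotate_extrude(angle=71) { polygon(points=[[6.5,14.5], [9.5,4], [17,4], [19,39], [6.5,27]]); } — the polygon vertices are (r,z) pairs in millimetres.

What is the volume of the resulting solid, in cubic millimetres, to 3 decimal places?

Volume = 4979.453 mm³

Profile (r,z), 5 vertices: (6.5,14.5) (9.5,4) (17,4) (19,39) (6.5,27)
edge 0: (6.5,14.5)→(9.5,4)  cross = 6.5·4 − 9.5·14.5 = -111.7500; (r_i+r_j)·cross = 16·-111.7500 = -1788.0000
edge 1: (9.5,4)→(17,4)  cross = 9.5·4 − 17·4 = -30.0000; (r_i+r_j)·cross = 26.5·-30.0000 = -795.0000
edge 2: (17,4)→(19,39)  cross = 17·39 − 19·4 = 587.0000; (r_i+r_j)·cross = 36·587.0000 = 21132.0000
edge 3: (19,39)→(6.5,27)  cross = 19·27 − 6.5·39 = 259.5000; (r_i+r_j)·cross = 25.5·259.5000 = 6617.2500
edge 4: (6.5,27)→(6.5,14.5)  cross = 6.5·14.5 − 6.5·27 = -81.2500; (r_i+r_j)·cross = 13·-81.2500 = -1056.2500
Σcross = 623.5000 → A = |Σcross|/2 = 311.7500 mm²
Σ(r_i+r_j)·cross = 24110.0000 → first moment M = |Σ|/6 = 4018.3333
R_c = M/A = 4018.3333/311.7500 = 12.8896 mm
θ = 71° = 1.239184 rad
V = θ·R_c·A = 1.239184·12.8896·311.7500 = 4979.453 mm³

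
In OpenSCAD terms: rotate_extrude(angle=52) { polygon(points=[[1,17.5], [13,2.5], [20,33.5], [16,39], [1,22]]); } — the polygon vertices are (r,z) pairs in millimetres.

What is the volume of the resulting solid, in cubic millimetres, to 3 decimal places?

Volume = 3579.990 mm³

Profile (r,z), 5 vertices: (1,17.5) (13,2.5) (20,33.5) (16,39) (1,22)
edge 0: (1,17.5)→(13,2.5)  cross = 1·2.5 − 13·17.5 = -225.0000; (r_i+r_j)·cross = 14·-225.0000 = -3150.0000
edge 1: (13,2.5)→(20,33.5)  cross = 13·33.5 − 20·2.5 = 385.5000; (r_i+r_j)·cross = 33·385.5000 = 12721.5000
edge 2: (20,33.5)→(16,39)  cross = 20·39 − 16·33.5 = 244.0000; (r_i+r_j)·cross = 36·244.0000 = 8784.0000
edge 3: (16,39)→(1,22)  cross = 16·22 − 1·39 = 313.0000; (r_i+r_j)·cross = 17·313.0000 = 5321.0000
edge 4: (1,22)→(1,17.5)  cross = 1·17.5 − 1·22 = -4.5000; (r_i+r_j)·cross = 2·-4.5000 = -9.0000
Σcross = 713.0000 → A = |Σcross|/2 = 356.5000 mm²
Σ(r_i+r_j)·cross = 23667.5000 → first moment M = |Σ|/6 = 3944.5833
R_c = M/A = 3944.5833/356.5000 = 11.0647 mm
θ = 52° = 0.907571 rad
V = θ·R_c·A = 0.907571·11.0647·356.5000 = 3579.990 mm³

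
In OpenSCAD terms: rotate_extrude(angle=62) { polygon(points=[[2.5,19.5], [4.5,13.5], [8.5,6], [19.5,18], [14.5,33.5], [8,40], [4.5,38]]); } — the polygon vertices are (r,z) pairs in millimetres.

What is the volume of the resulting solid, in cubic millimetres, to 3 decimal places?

Profile (r,z), 7 vertices: (2.5,19.5) (4.5,13.5) (8.5,6) (19.5,18) (14.5,33.5) (8,40) (4.5,38)
edge 0: (2.5,19.5)→(4.5,13.5)  cross = 2.5·13.5 − 4.5·19.5 = -54.0000; (r_i+r_j)·cross = 7·-54.0000 = -378.0000
edge 1: (4.5,13.5)→(8.5,6)  cross = 4.5·6 − 8.5·13.5 = -87.7500; (r_i+r_j)·cross = 13·-87.7500 = -1140.7500
edge 2: (8.5,6)→(19.5,18)  cross = 8.5·18 − 19.5·6 = 36.0000; (r_i+r_j)·cross = 28·36.0000 = 1008.0000
edge 3: (19.5,18)→(14.5,33.5)  cross = 19.5·33.5 − 14.5·18 = 392.2500; (r_i+r_j)·cross = 34·392.2500 = 13336.5000
edge 4: (14.5,33.5)→(8,40)  cross = 14.5·40 − 8·33.5 = 312.0000; (r_i+r_j)·cross = 22.5·312.0000 = 7020.0000
edge 5: (8,40)→(4.5,38)  cross = 8·38 − 4.5·40 = 124.0000; (r_i+r_j)·cross = 12.5·124.0000 = 1550.0000
edge 6: (4.5,38)→(2.5,19.5)  cross = 4.5·19.5 − 2.5·38 = -7.2500; (r_i+r_j)·cross = 7·-7.2500 = -50.7500
Σcross = 715.2500 → A = |Σcross|/2 = 357.6250 mm²
Σ(r_i+r_j)·cross = 21345.0000 → first moment M = |Σ|/6 = 3557.5000
R_c = M/A = 3557.5000/357.6250 = 9.9476 mm
θ = 62° = 1.082104 rad
V = θ·R_c·A = 1.082104·9.9476·357.6250 = 3849.585 mm³

Volume = 3849.585 mm³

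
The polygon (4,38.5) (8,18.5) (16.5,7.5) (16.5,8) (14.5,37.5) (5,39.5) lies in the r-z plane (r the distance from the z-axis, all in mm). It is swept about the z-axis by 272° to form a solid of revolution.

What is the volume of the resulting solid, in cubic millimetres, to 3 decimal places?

Volume = 11760.436 mm³

Profile (r,z), 6 vertices: (4,38.5) (8,18.5) (16.5,7.5) (16.5,8) (14.5,37.5) (5,39.5)
edge 0: (4,38.5)→(8,18.5)  cross = 4·18.5 − 8·38.5 = -234.0000; (r_i+r_j)·cross = 12·-234.0000 = -2808.0000
edge 1: (8,18.5)→(16.5,7.5)  cross = 8·7.5 − 16.5·18.5 = -245.2500; (r_i+r_j)·cross = 24.5·-245.2500 = -6008.6250
edge 2: (16.5,7.5)→(16.5,8)  cross = 16.5·8 − 16.5·7.5 = 8.2500; (r_i+r_j)·cross = 33·8.2500 = 272.2500
edge 3: (16.5,8)→(14.5,37.5)  cross = 16.5·37.5 − 14.5·8 = 502.7500; (r_i+r_j)·cross = 31·502.7500 = 15585.2500
edge 4: (14.5,37.5)→(5,39.5)  cross = 14.5·39.5 − 5·37.5 = 385.2500; (r_i+r_j)·cross = 19.5·385.2500 = 7512.3750
edge 5: (5,39.5)→(4,38.5)  cross = 5·38.5 − 4·39.5 = 34.5000; (r_i+r_j)·cross = 9·34.5000 = 310.5000
Σcross = 451.5000 → A = |Σcross|/2 = 225.7500 mm²
Σ(r_i+r_j)·cross = 14863.7500 → first moment M = |Σ|/6 = 2477.2917
R_c = M/A = 2477.2917/225.7500 = 10.9736 mm
θ = 272° = 4.747296 rad
V = θ·R_c·A = 4.747296·10.9736·225.7500 = 11760.436 mm³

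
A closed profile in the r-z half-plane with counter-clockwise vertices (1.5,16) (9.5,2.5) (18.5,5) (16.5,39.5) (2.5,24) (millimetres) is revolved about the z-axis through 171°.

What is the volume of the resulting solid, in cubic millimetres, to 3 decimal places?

Profile (r,z), 5 vertices: (1.5,16) (9.5,2.5) (18.5,5) (16.5,39.5) (2.5,24)
edge 0: (1.5,16)→(9.5,2.5)  cross = 1.5·2.5 − 9.5·16 = -148.2500; (r_i+r_j)·cross = 11·-148.2500 = -1630.7500
edge 1: (9.5,2.5)→(18.5,5)  cross = 9.5·5 − 18.5·2.5 = 1.2500; (r_i+r_j)·cross = 28·1.2500 = 35.0000
edge 2: (18.5,5)→(16.5,39.5)  cross = 18.5·39.5 − 16.5·5 = 648.2500; (r_i+r_j)·cross = 35·648.2500 = 22688.7500
edge 3: (16.5,39.5)→(2.5,24)  cross = 16.5·24 − 2.5·39.5 = 297.2500; (r_i+r_j)·cross = 19·297.2500 = 5647.7500
edge 4: (2.5,24)→(1.5,16)  cross = 2.5·16 − 1.5·24 = 4.0000; (r_i+r_j)·cross = 4·4.0000 = 16.0000
Σcross = 802.5000 → A = |Σcross|/2 = 401.2500 mm²
Σ(r_i+r_j)·cross = 26756.7500 → first moment M = |Σ|/6 = 4459.4583
R_c = M/A = 4459.4583/401.2500 = 11.1139 mm
θ = 171° = 2.984513 rad
V = θ·R_c·A = 2.984513·11.1139·401.2500 = 13309.311 mm³

Volume = 13309.311 mm³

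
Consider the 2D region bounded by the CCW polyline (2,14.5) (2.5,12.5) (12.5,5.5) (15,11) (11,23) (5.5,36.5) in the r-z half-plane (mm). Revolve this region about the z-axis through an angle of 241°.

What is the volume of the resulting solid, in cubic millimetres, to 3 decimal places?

Profile (r,z), 6 vertices: (2,14.5) (2.5,12.5) (12.5,5.5) (15,11) (11,23) (5.5,36.5)
edge 0: (2,14.5)→(2.5,12.5)  cross = 2·12.5 − 2.5·14.5 = -11.2500; (r_i+r_j)·cross = 4.5·-11.2500 = -50.6250
edge 1: (2.5,12.5)→(12.5,5.5)  cross = 2.5·5.5 − 12.5·12.5 = -142.5000; (r_i+r_j)·cross = 15·-142.5000 = -2137.5000
edge 2: (12.5,5.5)→(15,11)  cross = 12.5·11 − 15·5.5 = 55.0000; (r_i+r_j)·cross = 27.5·55.0000 = 1512.5000
edge 3: (15,11)→(11,23)  cross = 15·23 − 11·11 = 224.0000; (r_i+r_j)·cross = 26·224.0000 = 5824.0000
edge 4: (11,23)→(5.5,36.5)  cross = 11·36.5 − 5.5·23 = 275.0000; (r_i+r_j)·cross = 16.5·275.0000 = 4537.5000
edge 5: (5.5,36.5)→(2,14.5)  cross = 5.5·14.5 − 2·36.5 = 6.7500; (r_i+r_j)·cross = 7.5·6.7500 = 50.6250
Σcross = 407.0000 → A = |Σcross|/2 = 203.5000 mm²
Σ(r_i+r_j)·cross = 9736.5000 → first moment M = |Σ|/6 = 1622.7500
R_c = M/A = 1622.7500/203.5000 = 7.9742 mm
θ = 241° = 4.206243 rad
V = θ·R_c·A = 4.206243·7.9742·203.5000 = 6825.682 mm³

Volume = 6825.682 mm³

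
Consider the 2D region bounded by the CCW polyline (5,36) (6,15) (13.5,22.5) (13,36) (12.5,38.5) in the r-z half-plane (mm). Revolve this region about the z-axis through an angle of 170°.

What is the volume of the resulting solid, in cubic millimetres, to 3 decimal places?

Volume = 3983.030 mm³

Profile (r,z), 5 vertices: (5,36) (6,15) (13.5,22.5) (13,36) (12.5,38.5)
edge 0: (5,36)→(6,15)  cross = 5·15 − 6·36 = -141.0000; (r_i+r_j)·cross = 11·-141.0000 = -1551.0000
edge 1: (6,15)→(13.5,22.5)  cross = 6·22.5 − 13.5·15 = -67.5000; (r_i+r_j)·cross = 19.5·-67.5000 = -1316.2500
edge 2: (13.5,22.5)→(13,36)  cross = 13.5·36 − 13·22.5 = 193.5000; (r_i+r_j)·cross = 26.5·193.5000 = 5127.7500
edge 3: (13,36)→(12.5,38.5)  cross = 13·38.5 − 12.5·36 = 50.5000; (r_i+r_j)·cross = 25.5·50.5000 = 1287.7500
edge 4: (12.5,38.5)→(5,36)  cross = 12.5·36 − 5·38.5 = 257.5000; (r_i+r_j)·cross = 17.5·257.5000 = 4506.2500
Σcross = 293.0000 → A = |Σcross|/2 = 146.5000 mm²
Σ(r_i+r_j)·cross = 8054.5000 → first moment M = |Σ|/6 = 1342.4167
R_c = M/A = 1342.4167/146.5000 = 9.1633 mm
θ = 170° = 2.967060 rad
V = θ·R_c·A = 2.967060·9.1633·146.5000 = 3983.030 mm³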